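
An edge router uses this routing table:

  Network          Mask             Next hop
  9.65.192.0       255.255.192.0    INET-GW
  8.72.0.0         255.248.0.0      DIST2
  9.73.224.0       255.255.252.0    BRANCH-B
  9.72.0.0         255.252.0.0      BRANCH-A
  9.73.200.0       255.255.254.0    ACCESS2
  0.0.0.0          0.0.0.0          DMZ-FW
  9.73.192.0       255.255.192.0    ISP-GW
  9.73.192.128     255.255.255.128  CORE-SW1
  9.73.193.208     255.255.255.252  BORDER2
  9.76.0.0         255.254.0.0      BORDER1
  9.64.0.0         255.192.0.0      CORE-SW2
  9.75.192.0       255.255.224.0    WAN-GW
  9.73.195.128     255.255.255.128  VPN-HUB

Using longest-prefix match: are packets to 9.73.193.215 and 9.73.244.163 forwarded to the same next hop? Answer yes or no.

yes

9.73.193.215: longest match 9.73.192.0/18 -> ISP-GW
9.73.244.163: longest match 9.73.192.0/18 -> ISP-GW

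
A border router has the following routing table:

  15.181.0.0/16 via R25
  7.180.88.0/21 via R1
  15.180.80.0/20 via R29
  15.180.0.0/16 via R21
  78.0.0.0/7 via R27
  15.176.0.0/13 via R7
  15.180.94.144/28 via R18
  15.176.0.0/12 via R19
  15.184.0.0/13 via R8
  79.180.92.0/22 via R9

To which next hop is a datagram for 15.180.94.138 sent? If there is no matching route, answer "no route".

R29

Routes whose prefix contains 15.180.94.138:
  15.176.0.0/12 (15.176.0.0 - 15.191.255.255) -> R19
  15.176.0.0/13 (15.176.0.0 - 15.183.255.255) -> R7
  15.180.0.0/16 (15.180.0.0 - 15.180.255.255) -> R21
  15.180.80.0/20 (15.180.80.0 - 15.180.95.255) -> R29
More-specific entries that do NOT match:
  15.180.94.144/28 (15.180.94.144 - 15.180.94.159) does not contain 15.180.94.138
  79.180.92.0/22 (79.180.92.0 - 79.180.95.255) does not contain 15.180.94.138
  7.180.88.0/21 (7.180.88.0 - 7.180.95.255) does not contain 15.180.94.138
Longest matching prefix is /20 -> next hop R29.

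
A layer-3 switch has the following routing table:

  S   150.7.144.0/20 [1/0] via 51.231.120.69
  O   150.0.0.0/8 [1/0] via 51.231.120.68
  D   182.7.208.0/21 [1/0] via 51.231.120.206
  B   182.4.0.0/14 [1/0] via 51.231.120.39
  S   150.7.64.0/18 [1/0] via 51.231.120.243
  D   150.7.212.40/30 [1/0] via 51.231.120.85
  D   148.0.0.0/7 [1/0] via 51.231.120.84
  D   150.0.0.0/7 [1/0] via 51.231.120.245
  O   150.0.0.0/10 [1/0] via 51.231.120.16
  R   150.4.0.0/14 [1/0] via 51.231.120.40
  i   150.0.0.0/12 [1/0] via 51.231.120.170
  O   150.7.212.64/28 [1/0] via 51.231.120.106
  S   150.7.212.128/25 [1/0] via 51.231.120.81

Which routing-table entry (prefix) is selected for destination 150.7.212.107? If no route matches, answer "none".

150.4.0.0/14

Entries matching 150.7.212.107:
  150.0.0.0/7 (150.0.0.0 - 151.255.255.255)
  150.0.0.0/8 (150.0.0.0 - 150.255.255.255)
  150.0.0.0/10 (150.0.0.0 - 150.63.255.255)
  150.0.0.0/12 (150.0.0.0 - 150.15.255.255)
  150.4.0.0/14 (150.4.0.0 - 150.7.255.255)
Most specific is 150.4.0.0/14.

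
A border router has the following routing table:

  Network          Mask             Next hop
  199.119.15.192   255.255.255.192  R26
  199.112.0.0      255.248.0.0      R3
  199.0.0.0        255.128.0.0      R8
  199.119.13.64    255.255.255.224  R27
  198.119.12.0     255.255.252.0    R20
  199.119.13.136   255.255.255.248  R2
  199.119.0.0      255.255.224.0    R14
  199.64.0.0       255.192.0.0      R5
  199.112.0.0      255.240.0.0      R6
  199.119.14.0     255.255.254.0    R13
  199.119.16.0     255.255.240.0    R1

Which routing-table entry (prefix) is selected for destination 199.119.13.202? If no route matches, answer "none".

199.119.0.0/19

Entries matching 199.119.13.202:
  199.0.0.0/9 (199.0.0.0 - 199.127.255.255)
  199.64.0.0/10 (199.64.0.0 - 199.127.255.255)
  199.112.0.0/12 (199.112.0.0 - 199.127.255.255)
  199.112.0.0/13 (199.112.0.0 - 199.119.255.255)
  199.119.0.0/19 (199.119.0.0 - 199.119.31.255)
Most specific is 199.119.0.0/19.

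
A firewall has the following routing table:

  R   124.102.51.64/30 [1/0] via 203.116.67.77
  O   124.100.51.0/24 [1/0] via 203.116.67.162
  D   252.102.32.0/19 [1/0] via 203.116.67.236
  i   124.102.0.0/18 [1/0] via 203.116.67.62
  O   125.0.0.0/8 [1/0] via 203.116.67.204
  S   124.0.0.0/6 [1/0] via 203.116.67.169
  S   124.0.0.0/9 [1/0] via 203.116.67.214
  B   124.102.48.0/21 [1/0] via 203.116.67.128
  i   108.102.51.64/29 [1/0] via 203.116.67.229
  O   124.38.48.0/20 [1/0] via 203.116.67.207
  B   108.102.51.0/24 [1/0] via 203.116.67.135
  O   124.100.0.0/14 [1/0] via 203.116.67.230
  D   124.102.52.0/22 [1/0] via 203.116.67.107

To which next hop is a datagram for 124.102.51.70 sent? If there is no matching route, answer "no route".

Routes whose prefix contains 124.102.51.70:
  124.0.0.0/6 (124.0.0.0 - 127.255.255.255) -> 203.116.67.169
  124.0.0.0/9 (124.0.0.0 - 124.127.255.255) -> 203.116.67.214
  124.100.0.0/14 (124.100.0.0 - 124.103.255.255) -> 203.116.67.230
  124.102.0.0/18 (124.102.0.0 - 124.102.63.255) -> 203.116.67.62
  124.102.48.0/21 (124.102.48.0 - 124.102.55.255) -> 203.116.67.128
More-specific entries that do NOT match:
  124.102.51.64/30 (124.102.51.64 - 124.102.51.67) does not contain 124.102.51.70
  108.102.51.64/29 (108.102.51.64 - 108.102.51.71) does not contain 124.102.51.70
  124.100.51.0/24 (124.100.51.0 - 124.100.51.255) does not contain 124.102.51.70
  108.102.51.0/24 (108.102.51.0 - 108.102.51.255) does not contain 124.102.51.70
  124.102.52.0/22 (124.102.52.0 - 124.102.55.255) does not contain 124.102.51.70
Longest matching prefix is /21 -> next hop 203.116.67.128.

203.116.67.128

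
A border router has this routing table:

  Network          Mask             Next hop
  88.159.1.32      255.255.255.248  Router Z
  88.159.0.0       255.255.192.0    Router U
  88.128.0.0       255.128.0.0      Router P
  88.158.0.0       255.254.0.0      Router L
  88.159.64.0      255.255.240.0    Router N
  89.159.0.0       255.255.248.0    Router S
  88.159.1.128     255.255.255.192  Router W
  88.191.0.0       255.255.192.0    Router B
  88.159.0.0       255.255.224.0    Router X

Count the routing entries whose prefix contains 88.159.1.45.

Prefixes containing 88.159.1.45:
  88.128.0.0/9 (88.128.0.0 - 88.255.255.255)
  88.158.0.0/15 (88.158.0.0 - 88.159.255.255)
  88.159.0.0/18 (88.159.0.0 - 88.159.63.255)
  88.159.0.0/19 (88.159.0.0 - 88.159.31.255)
Total matching entries: 4.

4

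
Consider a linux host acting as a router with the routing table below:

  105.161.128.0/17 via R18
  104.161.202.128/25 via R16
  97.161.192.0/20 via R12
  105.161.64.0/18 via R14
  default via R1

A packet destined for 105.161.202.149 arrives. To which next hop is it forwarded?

Routes whose prefix contains 105.161.202.149:
  0.0.0.0/0 (default, matches everything) -> R1
  105.161.128.0/17 (105.161.128.0 - 105.161.255.255) -> R18
More-specific entries that do NOT match:
  104.161.202.128/25 (104.161.202.128 - 104.161.202.255) does not contain 105.161.202.149
  97.161.192.0/20 (97.161.192.0 - 97.161.207.255) does not contain 105.161.202.149
  105.161.64.0/18 (105.161.64.0 - 105.161.127.255) does not contain 105.161.202.149
Longest matching prefix is /17 -> next hop R18.

R18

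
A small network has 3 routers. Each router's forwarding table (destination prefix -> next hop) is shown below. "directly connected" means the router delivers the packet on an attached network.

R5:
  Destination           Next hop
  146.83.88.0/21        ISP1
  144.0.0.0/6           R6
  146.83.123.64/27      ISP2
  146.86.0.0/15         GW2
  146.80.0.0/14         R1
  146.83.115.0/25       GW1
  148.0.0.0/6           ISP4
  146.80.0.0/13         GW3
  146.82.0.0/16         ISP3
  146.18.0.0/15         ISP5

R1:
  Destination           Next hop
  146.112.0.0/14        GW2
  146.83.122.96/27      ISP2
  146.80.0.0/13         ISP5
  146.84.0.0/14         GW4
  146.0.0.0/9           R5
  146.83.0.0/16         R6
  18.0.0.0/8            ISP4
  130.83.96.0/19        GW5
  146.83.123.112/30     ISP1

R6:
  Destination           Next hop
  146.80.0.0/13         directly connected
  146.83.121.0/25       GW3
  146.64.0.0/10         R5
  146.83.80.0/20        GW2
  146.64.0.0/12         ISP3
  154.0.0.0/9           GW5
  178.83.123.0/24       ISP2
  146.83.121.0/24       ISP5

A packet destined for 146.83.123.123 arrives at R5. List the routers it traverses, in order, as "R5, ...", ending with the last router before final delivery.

At R5: longest match for 146.83.123.123 is 146.80.0.0/14 -> R1
At R1: longest match for 146.83.123.123 is 146.83.0.0/16 -> R6
At R6: longest match for 146.83.123.123 is 146.80.0.0/13 -> directly connected

R5, R1, R6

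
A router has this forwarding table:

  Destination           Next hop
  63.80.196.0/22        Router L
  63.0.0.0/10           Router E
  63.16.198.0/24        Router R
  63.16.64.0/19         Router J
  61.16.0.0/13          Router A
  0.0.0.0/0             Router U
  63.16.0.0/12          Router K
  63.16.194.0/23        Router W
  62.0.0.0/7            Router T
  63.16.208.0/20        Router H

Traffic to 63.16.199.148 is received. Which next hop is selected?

Router K

Routes whose prefix contains 63.16.199.148:
  0.0.0.0/0 (default, matches everything) -> Router U
  62.0.0.0/7 (62.0.0.0 - 63.255.255.255) -> Router T
  63.0.0.0/10 (63.0.0.0 - 63.63.255.255) -> Router E
  63.16.0.0/12 (63.16.0.0 - 63.31.255.255) -> Router K
More-specific entries that do NOT match:
  63.16.198.0/24 (63.16.198.0 - 63.16.198.255) does not contain 63.16.199.148
  63.16.194.0/23 (63.16.194.0 - 63.16.195.255) does not contain 63.16.199.148
  63.80.196.0/22 (63.80.196.0 - 63.80.199.255) does not contain 63.16.199.148
  63.16.208.0/20 (63.16.208.0 - 63.16.223.255) does not contain 63.16.199.148
  63.16.64.0/19 (63.16.64.0 - 63.16.95.255) does not contain 63.16.199.148
  61.16.0.0/13 (61.16.0.0 - 61.23.255.255) does not contain 63.16.199.148
Longest matching prefix is /12 -> next hop Router K.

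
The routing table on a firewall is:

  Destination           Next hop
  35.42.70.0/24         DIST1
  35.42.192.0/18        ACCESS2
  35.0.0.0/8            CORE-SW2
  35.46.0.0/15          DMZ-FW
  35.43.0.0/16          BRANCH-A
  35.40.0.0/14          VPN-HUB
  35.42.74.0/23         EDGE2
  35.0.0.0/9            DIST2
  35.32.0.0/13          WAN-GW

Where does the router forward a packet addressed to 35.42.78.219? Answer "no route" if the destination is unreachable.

Routes whose prefix contains 35.42.78.219:
  35.0.0.0/8 (35.0.0.0 - 35.255.255.255) -> CORE-SW2
  35.0.0.0/9 (35.0.0.0 - 35.127.255.255) -> DIST2
  35.40.0.0/14 (35.40.0.0 - 35.43.255.255) -> VPN-HUB
More-specific entries that do NOT match:
  35.42.70.0/24 (35.42.70.0 - 35.42.70.255) does not contain 35.42.78.219
  35.42.74.0/23 (35.42.74.0 - 35.42.75.255) does not contain 35.42.78.219
  35.42.192.0/18 (35.42.192.0 - 35.42.255.255) does not contain 35.42.78.219
  35.43.0.0/16 (35.43.0.0 - 35.43.255.255) does not contain 35.42.78.219
  35.46.0.0/15 (35.46.0.0 - 35.47.255.255) does not contain 35.42.78.219
Longest matching prefix is /14 -> next hop VPN-HUB.

VPN-HUB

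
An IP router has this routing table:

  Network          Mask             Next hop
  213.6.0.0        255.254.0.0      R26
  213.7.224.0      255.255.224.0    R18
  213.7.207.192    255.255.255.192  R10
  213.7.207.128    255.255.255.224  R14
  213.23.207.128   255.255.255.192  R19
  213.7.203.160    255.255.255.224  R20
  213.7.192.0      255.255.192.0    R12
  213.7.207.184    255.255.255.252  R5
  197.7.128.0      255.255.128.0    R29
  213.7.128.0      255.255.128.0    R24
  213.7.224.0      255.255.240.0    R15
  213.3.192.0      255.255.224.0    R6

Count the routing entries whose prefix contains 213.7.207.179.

Prefixes containing 213.7.207.179:
  213.6.0.0/15 (213.6.0.0 - 213.7.255.255)
  213.7.128.0/17 (213.7.128.0 - 213.7.255.255)
  213.7.192.0/18 (213.7.192.0 - 213.7.255.255)
Total matching entries: 3.

3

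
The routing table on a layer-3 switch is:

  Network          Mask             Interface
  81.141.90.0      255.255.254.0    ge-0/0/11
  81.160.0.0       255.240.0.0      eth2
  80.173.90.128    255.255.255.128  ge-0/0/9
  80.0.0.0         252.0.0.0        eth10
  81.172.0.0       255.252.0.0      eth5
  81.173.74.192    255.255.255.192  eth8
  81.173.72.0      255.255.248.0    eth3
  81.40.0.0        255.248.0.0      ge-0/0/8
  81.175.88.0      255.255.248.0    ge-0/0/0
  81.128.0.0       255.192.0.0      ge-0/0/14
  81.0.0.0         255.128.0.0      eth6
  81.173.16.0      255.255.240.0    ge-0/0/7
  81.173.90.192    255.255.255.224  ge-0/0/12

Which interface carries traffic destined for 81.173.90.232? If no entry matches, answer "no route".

Routes whose prefix contains 81.173.90.232:
  80.0.0.0/6 (80.0.0.0 - 83.255.255.255) -> eth10
  81.128.0.0/10 (81.128.0.0 - 81.191.255.255) -> ge-0/0/14
  81.160.0.0/12 (81.160.0.0 - 81.175.255.255) -> eth2
  81.172.0.0/14 (81.172.0.0 - 81.175.255.255) -> eth5
More-specific entries that do NOT match:
  81.173.90.192/27 (81.173.90.192 - 81.173.90.223) does not contain 81.173.90.232
  81.173.74.192/26 (81.173.74.192 - 81.173.74.255) does not contain 81.173.90.232
  80.173.90.128/25 (80.173.90.128 - 80.173.90.255) does not contain 81.173.90.232
  81.141.90.0/23 (81.141.90.0 - 81.141.91.255) does not contain 81.173.90.232
  81.173.72.0/21 (81.173.72.0 - 81.173.79.255) does not contain 81.173.90.232
  81.175.88.0/21 (81.175.88.0 - 81.175.95.255) does not contain 81.173.90.232
  81.173.16.0/20 (81.173.16.0 - 81.173.31.255) does not contain 81.173.90.232
Longest matching prefix is /14 -> interface eth5.

eth5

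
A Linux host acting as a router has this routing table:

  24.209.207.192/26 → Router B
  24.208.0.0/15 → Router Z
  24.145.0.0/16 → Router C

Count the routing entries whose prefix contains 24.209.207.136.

1

Prefixes containing 24.209.207.136:
  24.208.0.0/15 (24.208.0.0 - 24.209.255.255)
Total matching entries: 1.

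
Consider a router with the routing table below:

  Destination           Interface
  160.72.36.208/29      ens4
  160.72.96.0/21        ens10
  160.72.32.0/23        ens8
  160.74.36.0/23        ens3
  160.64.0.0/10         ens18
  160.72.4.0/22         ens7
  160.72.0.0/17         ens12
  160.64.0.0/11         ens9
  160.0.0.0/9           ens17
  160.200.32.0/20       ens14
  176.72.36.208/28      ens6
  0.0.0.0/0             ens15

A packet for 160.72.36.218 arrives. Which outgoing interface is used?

ens12

Routes whose prefix contains 160.72.36.218:
  0.0.0.0/0 (default, matches everything) -> ens15
  160.0.0.0/9 (160.0.0.0 - 160.127.255.255) -> ens17
  160.64.0.0/10 (160.64.0.0 - 160.127.255.255) -> ens18
  160.64.0.0/11 (160.64.0.0 - 160.95.255.255) -> ens9
  160.72.0.0/17 (160.72.0.0 - 160.72.127.255) -> ens12
More-specific entries that do NOT match:
  160.72.36.208/29 (160.72.36.208 - 160.72.36.215) does not contain 160.72.36.218
  176.72.36.208/28 (176.72.36.208 - 176.72.36.223) does not contain 160.72.36.218
  160.72.32.0/23 (160.72.32.0 - 160.72.33.255) does not contain 160.72.36.218
  160.74.36.0/23 (160.74.36.0 - 160.74.37.255) does not contain 160.72.36.218
  160.72.4.0/22 (160.72.4.0 - 160.72.7.255) does not contain 160.72.36.218
  160.72.96.0/21 (160.72.96.0 - 160.72.103.255) does not contain 160.72.36.218
  160.200.32.0/20 (160.200.32.0 - 160.200.47.255) does not contain 160.72.36.218
Longest matching prefix is /17 -> interface ens12.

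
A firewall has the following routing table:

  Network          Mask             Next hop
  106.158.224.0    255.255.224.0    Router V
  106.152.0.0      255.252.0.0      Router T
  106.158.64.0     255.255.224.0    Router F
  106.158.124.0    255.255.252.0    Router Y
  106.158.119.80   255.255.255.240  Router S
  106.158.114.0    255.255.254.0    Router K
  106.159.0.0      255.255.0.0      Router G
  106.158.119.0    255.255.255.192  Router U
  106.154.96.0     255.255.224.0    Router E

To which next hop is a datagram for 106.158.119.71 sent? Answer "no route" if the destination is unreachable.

No entry's prefix contains 106.158.119.71; there is no default route.

no route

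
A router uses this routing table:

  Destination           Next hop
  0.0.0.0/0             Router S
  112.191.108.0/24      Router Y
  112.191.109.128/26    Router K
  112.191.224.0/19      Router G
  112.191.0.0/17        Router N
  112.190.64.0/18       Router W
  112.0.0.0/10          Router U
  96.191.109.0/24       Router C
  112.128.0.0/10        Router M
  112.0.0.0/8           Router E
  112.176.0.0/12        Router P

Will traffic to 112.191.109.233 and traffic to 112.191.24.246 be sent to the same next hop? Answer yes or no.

yes

112.191.109.233: longest match 112.191.0.0/17 -> Router N
112.191.24.246: longest match 112.191.0.0/17 -> Router N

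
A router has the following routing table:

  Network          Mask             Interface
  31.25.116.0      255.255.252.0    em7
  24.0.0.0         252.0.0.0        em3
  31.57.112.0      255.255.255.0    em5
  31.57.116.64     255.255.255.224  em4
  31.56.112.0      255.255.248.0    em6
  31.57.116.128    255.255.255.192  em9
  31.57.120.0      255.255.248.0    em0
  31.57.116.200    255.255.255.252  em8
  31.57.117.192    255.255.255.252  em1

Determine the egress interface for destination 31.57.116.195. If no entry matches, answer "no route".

no route

No entry's prefix contains 31.57.116.195; there is no default route.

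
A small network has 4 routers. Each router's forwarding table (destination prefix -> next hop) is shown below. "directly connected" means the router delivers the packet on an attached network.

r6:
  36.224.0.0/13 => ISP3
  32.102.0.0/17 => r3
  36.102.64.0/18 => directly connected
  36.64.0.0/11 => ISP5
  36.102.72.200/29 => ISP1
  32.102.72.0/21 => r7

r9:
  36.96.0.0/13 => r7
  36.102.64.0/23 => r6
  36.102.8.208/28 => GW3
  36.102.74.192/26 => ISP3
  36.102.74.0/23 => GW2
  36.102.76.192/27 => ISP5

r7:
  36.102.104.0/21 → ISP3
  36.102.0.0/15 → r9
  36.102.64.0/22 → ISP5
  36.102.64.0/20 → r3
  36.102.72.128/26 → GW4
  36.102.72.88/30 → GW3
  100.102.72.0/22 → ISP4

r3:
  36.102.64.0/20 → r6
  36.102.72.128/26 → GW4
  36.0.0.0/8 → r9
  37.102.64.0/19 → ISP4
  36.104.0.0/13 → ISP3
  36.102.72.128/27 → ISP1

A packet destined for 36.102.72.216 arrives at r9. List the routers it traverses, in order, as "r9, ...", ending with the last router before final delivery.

r9, r7, r3, r6

At r9: longest match for 36.102.72.216 is 36.96.0.0/13 -> r7
At r7: longest match for 36.102.72.216 is 36.102.64.0/20 -> r3
At r3: longest match for 36.102.72.216 is 36.102.64.0/20 -> r6
At r6: longest match for 36.102.72.216 is 36.102.64.0/18 -> directly connected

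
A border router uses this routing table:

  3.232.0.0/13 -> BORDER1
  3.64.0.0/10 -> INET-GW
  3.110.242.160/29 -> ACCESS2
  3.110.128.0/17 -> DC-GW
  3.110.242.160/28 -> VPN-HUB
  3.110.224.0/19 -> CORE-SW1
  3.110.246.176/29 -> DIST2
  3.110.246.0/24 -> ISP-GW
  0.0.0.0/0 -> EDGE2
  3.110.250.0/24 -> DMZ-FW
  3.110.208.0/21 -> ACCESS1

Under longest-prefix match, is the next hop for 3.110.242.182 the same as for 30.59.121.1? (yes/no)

no

3.110.242.182: longest match 3.110.224.0/19 -> CORE-SW1
30.59.121.1: longest match 0.0.0.0/0 -> EDGE2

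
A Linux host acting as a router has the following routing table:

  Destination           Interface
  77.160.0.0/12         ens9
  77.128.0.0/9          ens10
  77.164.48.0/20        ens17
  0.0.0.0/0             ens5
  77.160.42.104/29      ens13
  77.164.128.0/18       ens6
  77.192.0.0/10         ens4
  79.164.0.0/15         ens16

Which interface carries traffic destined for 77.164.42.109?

Routes whose prefix contains 77.164.42.109:
  0.0.0.0/0 (default, matches everything) -> ens5
  77.128.0.0/9 (77.128.0.0 - 77.255.255.255) -> ens10
  77.160.0.0/12 (77.160.0.0 - 77.175.255.255) -> ens9
More-specific entries that do NOT match:
  77.160.42.104/29 (77.160.42.104 - 77.160.42.111) does not contain 77.164.42.109
  77.164.48.0/20 (77.164.48.0 - 77.164.63.255) does not contain 77.164.42.109
  77.164.128.0/18 (77.164.128.0 - 77.164.191.255) does not contain 77.164.42.109
  79.164.0.0/15 (79.164.0.0 - 79.165.255.255) does not contain 77.164.42.109
Longest matching prefix is /12 -> interface ens9.

ens9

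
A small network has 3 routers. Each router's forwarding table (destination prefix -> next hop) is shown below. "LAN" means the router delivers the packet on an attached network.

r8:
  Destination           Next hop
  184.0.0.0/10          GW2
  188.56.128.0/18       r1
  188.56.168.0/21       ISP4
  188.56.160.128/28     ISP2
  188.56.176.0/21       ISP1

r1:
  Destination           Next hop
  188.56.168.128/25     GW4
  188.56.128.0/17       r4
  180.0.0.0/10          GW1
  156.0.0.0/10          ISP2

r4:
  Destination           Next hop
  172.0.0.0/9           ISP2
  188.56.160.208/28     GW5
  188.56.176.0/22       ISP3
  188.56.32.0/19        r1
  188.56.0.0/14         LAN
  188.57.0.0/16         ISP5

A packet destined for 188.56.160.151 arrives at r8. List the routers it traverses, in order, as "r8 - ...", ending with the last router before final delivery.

r8 - r1 - r4

At r8: longest match for 188.56.160.151 is 188.56.128.0/18 -> r1
At r1: longest match for 188.56.160.151 is 188.56.128.0/17 -> r4
At r4: longest match for 188.56.160.151 is 188.56.0.0/14 -> LAN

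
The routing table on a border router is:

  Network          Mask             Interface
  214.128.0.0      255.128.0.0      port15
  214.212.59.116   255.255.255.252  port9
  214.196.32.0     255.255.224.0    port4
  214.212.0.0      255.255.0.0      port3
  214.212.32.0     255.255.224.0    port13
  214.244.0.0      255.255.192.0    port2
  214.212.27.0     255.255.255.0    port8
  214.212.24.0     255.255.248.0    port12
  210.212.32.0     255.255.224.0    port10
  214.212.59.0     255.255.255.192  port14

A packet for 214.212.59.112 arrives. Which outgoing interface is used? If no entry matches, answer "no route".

Routes whose prefix contains 214.212.59.112:
  214.128.0.0/9 (214.128.0.0 - 214.255.255.255) -> port15
  214.212.0.0/16 (214.212.0.0 - 214.212.255.255) -> port3
  214.212.32.0/19 (214.212.32.0 - 214.212.63.255) -> port13
More-specific entries that do NOT match:
  214.212.59.116/30 (214.212.59.116 - 214.212.59.119) does not contain 214.212.59.112
  214.212.59.0/26 (214.212.59.0 - 214.212.59.63) does not contain 214.212.59.112
  214.212.27.0/24 (214.212.27.0 - 214.212.27.255) does not contain 214.212.59.112
  214.212.24.0/21 (214.212.24.0 - 214.212.31.255) does not contain 214.212.59.112
Longest matching prefix is /19 -> interface port13.

port13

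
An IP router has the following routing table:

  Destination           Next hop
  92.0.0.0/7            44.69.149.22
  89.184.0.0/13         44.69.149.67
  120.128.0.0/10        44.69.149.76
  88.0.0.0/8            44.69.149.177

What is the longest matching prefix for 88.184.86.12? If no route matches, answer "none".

Entries matching 88.184.86.12:
  88.0.0.0/8 (88.0.0.0 - 88.255.255.255)
Most specific is 88.0.0.0/8.

88.0.0.0/8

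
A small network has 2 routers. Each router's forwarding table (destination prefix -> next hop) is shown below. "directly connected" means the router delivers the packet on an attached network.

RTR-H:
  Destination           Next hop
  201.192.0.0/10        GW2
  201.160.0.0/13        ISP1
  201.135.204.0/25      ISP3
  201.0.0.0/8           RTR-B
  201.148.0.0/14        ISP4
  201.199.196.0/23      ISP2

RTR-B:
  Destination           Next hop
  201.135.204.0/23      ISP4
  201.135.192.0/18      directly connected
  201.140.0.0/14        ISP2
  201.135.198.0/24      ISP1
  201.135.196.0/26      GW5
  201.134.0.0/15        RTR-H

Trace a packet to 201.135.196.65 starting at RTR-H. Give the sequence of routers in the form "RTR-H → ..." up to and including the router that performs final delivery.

RTR-H → RTR-B

At RTR-H: longest match for 201.135.196.65 is 201.0.0.0/8 -> RTR-B
At RTR-B: longest match for 201.135.196.65 is 201.135.192.0/18 -> directly connected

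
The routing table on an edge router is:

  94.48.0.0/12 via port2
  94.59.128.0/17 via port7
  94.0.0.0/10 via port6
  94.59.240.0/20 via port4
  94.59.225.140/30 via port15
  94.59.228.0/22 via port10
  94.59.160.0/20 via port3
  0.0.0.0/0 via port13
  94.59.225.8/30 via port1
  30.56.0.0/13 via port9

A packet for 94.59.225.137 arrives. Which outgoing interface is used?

port7

Routes whose prefix contains 94.59.225.137:
  0.0.0.0/0 (default, matches everything) -> port13
  94.0.0.0/10 (94.0.0.0 - 94.63.255.255) -> port6
  94.48.0.0/12 (94.48.0.0 - 94.63.255.255) -> port2
  94.59.128.0/17 (94.59.128.0 - 94.59.255.255) -> port7
More-specific entries that do NOT match:
  94.59.225.140/30 (94.59.225.140 - 94.59.225.143) does not contain 94.59.225.137
  94.59.225.8/30 (94.59.225.8 - 94.59.225.11) does not contain 94.59.225.137
  94.59.228.0/22 (94.59.228.0 - 94.59.231.255) does not contain 94.59.225.137
  94.59.240.0/20 (94.59.240.0 - 94.59.255.255) does not contain 94.59.225.137
  94.59.160.0/20 (94.59.160.0 - 94.59.175.255) does not contain 94.59.225.137
Longest matching prefix is /17 -> interface port7.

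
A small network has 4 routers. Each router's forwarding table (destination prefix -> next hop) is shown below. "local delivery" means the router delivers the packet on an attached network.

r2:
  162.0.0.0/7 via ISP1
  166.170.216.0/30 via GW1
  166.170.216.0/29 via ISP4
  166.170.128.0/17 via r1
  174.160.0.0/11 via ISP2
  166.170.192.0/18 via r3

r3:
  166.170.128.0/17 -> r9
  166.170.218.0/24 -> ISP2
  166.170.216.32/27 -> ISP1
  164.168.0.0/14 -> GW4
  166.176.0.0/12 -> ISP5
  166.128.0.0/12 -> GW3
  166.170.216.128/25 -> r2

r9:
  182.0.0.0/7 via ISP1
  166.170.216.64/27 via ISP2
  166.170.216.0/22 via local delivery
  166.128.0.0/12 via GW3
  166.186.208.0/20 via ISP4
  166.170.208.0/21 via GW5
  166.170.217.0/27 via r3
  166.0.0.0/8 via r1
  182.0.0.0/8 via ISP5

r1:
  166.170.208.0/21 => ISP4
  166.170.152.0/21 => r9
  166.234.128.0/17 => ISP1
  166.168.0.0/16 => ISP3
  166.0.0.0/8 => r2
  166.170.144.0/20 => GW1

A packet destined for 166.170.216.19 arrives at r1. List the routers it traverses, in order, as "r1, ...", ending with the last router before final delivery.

At r1: longest match for 166.170.216.19 is 166.0.0.0/8 -> r2
At r2: longest match for 166.170.216.19 is 166.170.192.0/18 -> r3
At r3: longest match for 166.170.216.19 is 166.170.128.0/17 -> r9
At r9: longest match for 166.170.216.19 is 166.170.216.0/22 -> local delivery

r1, r2, r3, r9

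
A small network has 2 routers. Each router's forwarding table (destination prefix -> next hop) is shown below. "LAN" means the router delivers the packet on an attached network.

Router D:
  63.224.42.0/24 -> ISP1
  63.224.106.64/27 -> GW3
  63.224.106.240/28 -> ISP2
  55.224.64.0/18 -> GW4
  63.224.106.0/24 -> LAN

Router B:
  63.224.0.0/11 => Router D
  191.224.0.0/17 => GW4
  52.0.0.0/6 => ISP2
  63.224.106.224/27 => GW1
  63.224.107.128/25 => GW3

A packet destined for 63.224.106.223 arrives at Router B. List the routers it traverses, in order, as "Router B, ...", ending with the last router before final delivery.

At Router B: longest match for 63.224.106.223 is 63.224.0.0/11 -> Router D
At Router D: longest match for 63.224.106.223 is 63.224.106.0/24 -> LAN

Router B, Router D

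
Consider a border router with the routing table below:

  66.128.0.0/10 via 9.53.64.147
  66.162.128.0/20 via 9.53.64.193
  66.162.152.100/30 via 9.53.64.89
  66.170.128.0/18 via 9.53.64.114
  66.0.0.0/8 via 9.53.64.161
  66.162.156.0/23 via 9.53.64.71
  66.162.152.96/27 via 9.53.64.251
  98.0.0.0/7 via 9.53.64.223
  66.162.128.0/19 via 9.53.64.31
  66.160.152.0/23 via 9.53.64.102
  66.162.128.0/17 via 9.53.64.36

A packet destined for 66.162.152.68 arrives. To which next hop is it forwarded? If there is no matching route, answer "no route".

Routes whose prefix contains 66.162.152.68:
  66.0.0.0/8 (66.0.0.0 - 66.255.255.255) -> 9.53.64.161
  66.128.0.0/10 (66.128.0.0 - 66.191.255.255) -> 9.53.64.147
  66.162.128.0/17 (66.162.128.0 - 66.162.255.255) -> 9.53.64.36
  66.162.128.0/19 (66.162.128.0 - 66.162.159.255) -> 9.53.64.31
More-specific entries that do NOT match:
  66.162.152.100/30 (66.162.152.100 - 66.162.152.103) does not contain 66.162.152.68
  66.162.152.96/27 (66.162.152.96 - 66.162.152.127) does not contain 66.162.152.68
  66.162.156.0/23 (66.162.156.0 - 66.162.157.255) does not contain 66.162.152.68
  66.160.152.0/23 (66.160.152.0 - 66.160.153.255) does not contain 66.162.152.68
  66.162.128.0/20 (66.162.128.0 - 66.162.143.255) does not contain 66.162.152.68
Longest matching prefix is /19 -> next hop 9.53.64.31.

9.53.64.31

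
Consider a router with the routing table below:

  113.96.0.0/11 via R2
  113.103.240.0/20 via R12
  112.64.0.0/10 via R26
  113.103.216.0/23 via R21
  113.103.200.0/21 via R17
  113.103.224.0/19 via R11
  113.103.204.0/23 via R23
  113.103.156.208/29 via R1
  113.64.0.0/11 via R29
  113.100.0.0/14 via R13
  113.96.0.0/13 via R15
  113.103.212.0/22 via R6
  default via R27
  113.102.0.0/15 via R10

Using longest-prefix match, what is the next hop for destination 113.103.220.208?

Routes whose prefix contains 113.103.220.208:
  0.0.0.0/0 (default, matches everything) -> R27
  113.96.0.0/11 (113.96.0.0 - 113.127.255.255) -> R2
  113.96.0.0/13 (113.96.0.0 - 113.103.255.255) -> R15
  113.100.0.0/14 (113.100.0.0 - 113.103.255.255) -> R13
  113.102.0.0/15 (113.102.0.0 - 113.103.255.255) -> R10
More-specific entries that do NOT match:
  113.103.156.208/29 (113.103.156.208 - 113.103.156.215) does not contain 113.103.220.208
  113.103.216.0/23 (113.103.216.0 - 113.103.217.255) does not contain 113.103.220.208
  113.103.204.0/23 (113.103.204.0 - 113.103.205.255) does not contain 113.103.220.208
  113.103.212.0/22 (113.103.212.0 - 113.103.215.255) does not contain 113.103.220.208
  113.103.200.0/21 (113.103.200.0 - 113.103.207.255) does not contain 113.103.220.208
  113.103.240.0/20 (113.103.240.0 - 113.103.255.255) does not contain 113.103.220.208
  113.103.224.0/19 (113.103.224.0 - 113.103.255.255) does not contain 113.103.220.208
Longest matching prefix is /15 -> next hop R10.

R10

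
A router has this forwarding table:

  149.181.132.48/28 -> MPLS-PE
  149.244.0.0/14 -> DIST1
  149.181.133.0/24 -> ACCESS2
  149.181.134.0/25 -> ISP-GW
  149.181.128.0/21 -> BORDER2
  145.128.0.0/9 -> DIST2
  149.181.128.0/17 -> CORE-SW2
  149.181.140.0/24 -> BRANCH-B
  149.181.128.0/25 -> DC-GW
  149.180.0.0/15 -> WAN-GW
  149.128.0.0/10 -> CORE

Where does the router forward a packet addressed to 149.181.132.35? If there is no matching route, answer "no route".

BORDER2

Routes whose prefix contains 149.181.132.35:
  149.128.0.0/10 (149.128.0.0 - 149.191.255.255) -> CORE
  149.180.0.0/15 (149.180.0.0 - 149.181.255.255) -> WAN-GW
  149.181.128.0/17 (149.181.128.0 - 149.181.255.255) -> CORE-SW2
  149.181.128.0/21 (149.181.128.0 - 149.181.135.255) -> BORDER2
More-specific entries that do NOT match:
  149.181.132.48/28 (149.181.132.48 - 149.181.132.63) does not contain 149.181.132.35
  149.181.134.0/25 (149.181.134.0 - 149.181.134.127) does not contain 149.181.132.35
  149.181.128.0/25 (149.181.128.0 - 149.181.128.127) does not contain 149.181.132.35
  149.181.133.0/24 (149.181.133.0 - 149.181.133.255) does not contain 149.181.132.35
  149.181.140.0/24 (149.181.140.0 - 149.181.140.255) does not contain 149.181.132.35
Longest matching prefix is /21 -> next hop BORDER2.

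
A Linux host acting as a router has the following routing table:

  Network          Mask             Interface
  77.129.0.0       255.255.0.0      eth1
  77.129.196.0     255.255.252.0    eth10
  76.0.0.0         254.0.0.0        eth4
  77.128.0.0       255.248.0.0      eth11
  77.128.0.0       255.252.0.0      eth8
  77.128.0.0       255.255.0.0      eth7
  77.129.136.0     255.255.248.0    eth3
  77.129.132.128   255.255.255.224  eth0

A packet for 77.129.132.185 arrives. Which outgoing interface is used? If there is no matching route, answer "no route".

eth1

Routes whose prefix contains 77.129.132.185:
  76.0.0.0/7 (76.0.0.0 - 77.255.255.255) -> eth4
  77.128.0.0/13 (77.128.0.0 - 77.135.255.255) -> eth11
  77.128.0.0/14 (77.128.0.0 - 77.131.255.255) -> eth8
  77.129.0.0/16 (77.129.0.0 - 77.129.255.255) -> eth1
More-specific entries that do NOT match:
  77.129.132.128/27 (77.129.132.128 - 77.129.132.159) does not contain 77.129.132.185
  77.129.196.0/22 (77.129.196.0 - 77.129.199.255) does not contain 77.129.132.185
  77.129.136.0/21 (77.129.136.0 - 77.129.143.255) does not contain 77.129.132.185
Longest matching prefix is /16 -> interface eth1.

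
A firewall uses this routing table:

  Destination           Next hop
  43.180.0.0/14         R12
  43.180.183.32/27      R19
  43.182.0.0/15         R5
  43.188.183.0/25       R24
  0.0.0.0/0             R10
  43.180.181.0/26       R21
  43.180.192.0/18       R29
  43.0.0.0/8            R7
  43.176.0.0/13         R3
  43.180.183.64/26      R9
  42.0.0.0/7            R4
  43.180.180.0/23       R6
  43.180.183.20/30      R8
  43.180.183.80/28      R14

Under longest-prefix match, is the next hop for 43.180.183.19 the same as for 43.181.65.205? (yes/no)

yes

43.180.183.19: longest match 43.180.0.0/14 -> R12
43.181.65.205: longest match 43.180.0.0/14 -> R12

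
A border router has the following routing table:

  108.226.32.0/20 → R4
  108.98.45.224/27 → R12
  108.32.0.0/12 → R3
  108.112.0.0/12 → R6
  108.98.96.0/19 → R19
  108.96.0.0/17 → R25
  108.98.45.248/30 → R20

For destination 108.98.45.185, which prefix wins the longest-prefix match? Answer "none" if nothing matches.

none

108.98.45.185 is outside every listed prefix and there is no default route.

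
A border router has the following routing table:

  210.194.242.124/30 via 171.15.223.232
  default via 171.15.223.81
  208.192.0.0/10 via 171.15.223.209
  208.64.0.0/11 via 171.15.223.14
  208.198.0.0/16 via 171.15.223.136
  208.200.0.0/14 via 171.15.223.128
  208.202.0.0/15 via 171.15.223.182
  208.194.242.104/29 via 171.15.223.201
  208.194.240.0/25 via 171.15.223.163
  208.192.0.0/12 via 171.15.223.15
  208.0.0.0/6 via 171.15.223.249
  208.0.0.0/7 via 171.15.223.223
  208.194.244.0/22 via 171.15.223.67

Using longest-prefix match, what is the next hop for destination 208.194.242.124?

171.15.223.15

Routes whose prefix contains 208.194.242.124:
  0.0.0.0/0 (default, matches everything) -> 171.15.223.81
  208.0.0.0/6 (208.0.0.0 - 211.255.255.255) -> 171.15.223.249
  208.0.0.0/7 (208.0.0.0 - 209.255.255.255) -> 171.15.223.223
  208.192.0.0/10 (208.192.0.0 - 208.255.255.255) -> 171.15.223.209
  208.192.0.0/12 (208.192.0.0 - 208.207.255.255) -> 171.15.223.15
More-specific entries that do NOT match:
  210.194.242.124/30 (210.194.242.124 - 210.194.242.127) does not contain 208.194.242.124
  208.194.242.104/29 (208.194.242.104 - 208.194.242.111) does not contain 208.194.242.124
  208.194.240.0/25 (208.194.240.0 - 208.194.240.127) does not contain 208.194.242.124
  208.194.244.0/22 (208.194.244.0 - 208.194.247.255) does not contain 208.194.242.124
  208.198.0.0/16 (208.198.0.0 - 208.198.255.255) does not contain 208.194.242.124
  208.202.0.0/15 (208.202.0.0 - 208.203.255.255) does not contain 208.194.242.124
  208.200.0.0/14 (208.200.0.0 - 208.203.255.255) does not contain 208.194.242.124
Longest matching prefix is /12 -> next hop 171.15.223.15.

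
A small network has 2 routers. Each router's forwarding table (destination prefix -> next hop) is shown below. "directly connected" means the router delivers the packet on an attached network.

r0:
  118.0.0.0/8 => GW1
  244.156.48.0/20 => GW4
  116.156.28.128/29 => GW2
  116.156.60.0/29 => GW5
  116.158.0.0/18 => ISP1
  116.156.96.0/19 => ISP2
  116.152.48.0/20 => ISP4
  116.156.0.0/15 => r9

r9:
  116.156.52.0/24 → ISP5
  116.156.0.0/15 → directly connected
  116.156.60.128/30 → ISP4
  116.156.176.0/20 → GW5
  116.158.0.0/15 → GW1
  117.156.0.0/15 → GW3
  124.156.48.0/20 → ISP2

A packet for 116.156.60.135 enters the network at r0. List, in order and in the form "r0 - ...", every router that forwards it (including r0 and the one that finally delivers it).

At r0: longest match for 116.156.60.135 is 116.156.0.0/15 -> r9
At r9: longest match for 116.156.60.135 is 116.156.0.0/15 -> directly connected

r0 - r9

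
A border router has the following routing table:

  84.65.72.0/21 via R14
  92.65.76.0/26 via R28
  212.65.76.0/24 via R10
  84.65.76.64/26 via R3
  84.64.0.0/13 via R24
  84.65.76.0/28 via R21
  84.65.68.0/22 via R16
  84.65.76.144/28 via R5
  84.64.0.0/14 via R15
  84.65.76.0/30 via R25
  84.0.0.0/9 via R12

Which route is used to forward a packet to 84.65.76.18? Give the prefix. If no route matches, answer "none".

84.65.72.0/21

Entries matching 84.65.76.18:
  84.0.0.0/9 (84.0.0.0 - 84.127.255.255)
  84.64.0.0/13 (84.64.0.0 - 84.71.255.255)
  84.64.0.0/14 (84.64.0.0 - 84.67.255.255)
  84.65.72.0/21 (84.65.72.0 - 84.65.79.255)
Most specific is 84.65.72.0/21.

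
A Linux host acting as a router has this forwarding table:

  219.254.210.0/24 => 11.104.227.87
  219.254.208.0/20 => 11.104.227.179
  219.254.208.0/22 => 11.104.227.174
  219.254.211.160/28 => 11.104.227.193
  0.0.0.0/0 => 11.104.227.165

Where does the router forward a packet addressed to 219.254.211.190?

Routes whose prefix contains 219.254.211.190:
  0.0.0.0/0 (default, matches everything) -> 11.104.227.165
  219.254.208.0/20 (219.254.208.0 - 219.254.223.255) -> 11.104.227.179
  219.254.208.0/22 (219.254.208.0 - 219.254.211.255) -> 11.104.227.174
More-specific entries that do NOT match:
  219.254.211.160/28 (219.254.211.160 - 219.254.211.175) does not contain 219.254.211.190
  219.254.210.0/24 (219.254.210.0 - 219.254.210.255) does not contain 219.254.211.190
Longest matching prefix is /22 -> next hop 11.104.227.174.

11.104.227.174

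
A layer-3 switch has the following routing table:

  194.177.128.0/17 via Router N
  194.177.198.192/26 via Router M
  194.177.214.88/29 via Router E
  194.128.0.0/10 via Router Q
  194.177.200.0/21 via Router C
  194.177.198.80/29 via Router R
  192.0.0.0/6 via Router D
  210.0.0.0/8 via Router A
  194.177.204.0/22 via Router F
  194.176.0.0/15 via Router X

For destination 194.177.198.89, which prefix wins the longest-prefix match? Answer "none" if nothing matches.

Entries matching 194.177.198.89:
  192.0.0.0/6 (192.0.0.0 - 195.255.255.255)
  194.128.0.0/10 (194.128.0.0 - 194.191.255.255)
  194.176.0.0/15 (194.176.0.0 - 194.177.255.255)
  194.177.128.0/17 (194.177.128.0 - 194.177.255.255)
Most specific is 194.177.128.0/17.

194.177.128.0/17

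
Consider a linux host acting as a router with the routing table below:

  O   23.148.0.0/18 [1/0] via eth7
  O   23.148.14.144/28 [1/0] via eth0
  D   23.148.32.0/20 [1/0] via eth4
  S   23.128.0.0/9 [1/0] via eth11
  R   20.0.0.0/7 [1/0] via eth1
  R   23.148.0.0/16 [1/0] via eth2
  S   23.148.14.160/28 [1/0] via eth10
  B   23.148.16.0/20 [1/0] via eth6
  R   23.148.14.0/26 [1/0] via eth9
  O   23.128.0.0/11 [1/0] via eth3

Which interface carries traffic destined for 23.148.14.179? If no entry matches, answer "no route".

Routes whose prefix contains 23.148.14.179:
  23.128.0.0/9 (23.128.0.0 - 23.255.255.255) -> eth11
  23.128.0.0/11 (23.128.0.0 - 23.159.255.255) -> eth3
  23.148.0.0/16 (23.148.0.0 - 23.148.255.255) -> eth2
  23.148.0.0/18 (23.148.0.0 - 23.148.63.255) -> eth7
More-specific entries that do NOT match:
  23.148.14.144/28 (23.148.14.144 - 23.148.14.159) does not contain 23.148.14.179
  23.148.14.160/28 (23.148.14.160 - 23.148.14.175) does not contain 23.148.14.179
  23.148.14.0/26 (23.148.14.0 - 23.148.14.63) does not contain 23.148.14.179
  23.148.32.0/20 (23.148.32.0 - 23.148.47.255) does not contain 23.148.14.179
  23.148.16.0/20 (23.148.16.0 - 23.148.31.255) does not contain 23.148.14.179
Longest matching prefix is /18 -> interface eth7.

eth7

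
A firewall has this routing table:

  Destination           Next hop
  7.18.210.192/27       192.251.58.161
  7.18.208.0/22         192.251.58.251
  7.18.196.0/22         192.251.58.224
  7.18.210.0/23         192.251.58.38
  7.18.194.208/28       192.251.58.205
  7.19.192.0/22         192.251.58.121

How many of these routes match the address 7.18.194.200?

No listed prefix contains 7.18.194.200.
Total matching entries: 0.

0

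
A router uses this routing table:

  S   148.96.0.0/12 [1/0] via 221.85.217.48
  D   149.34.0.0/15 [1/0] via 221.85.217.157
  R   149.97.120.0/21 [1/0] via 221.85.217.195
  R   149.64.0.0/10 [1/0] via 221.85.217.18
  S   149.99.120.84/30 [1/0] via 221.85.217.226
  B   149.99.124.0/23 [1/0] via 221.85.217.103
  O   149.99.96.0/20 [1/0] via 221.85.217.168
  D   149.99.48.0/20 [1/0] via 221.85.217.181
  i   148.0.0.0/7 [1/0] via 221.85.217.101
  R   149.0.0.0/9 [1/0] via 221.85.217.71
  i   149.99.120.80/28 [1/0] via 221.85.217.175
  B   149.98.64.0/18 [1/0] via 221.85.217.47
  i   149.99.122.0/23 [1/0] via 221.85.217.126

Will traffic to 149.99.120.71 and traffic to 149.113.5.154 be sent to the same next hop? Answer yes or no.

yes

149.99.120.71: longest match 149.64.0.0/10 -> 221.85.217.18
149.113.5.154: longest match 149.64.0.0/10 -> 221.85.217.18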